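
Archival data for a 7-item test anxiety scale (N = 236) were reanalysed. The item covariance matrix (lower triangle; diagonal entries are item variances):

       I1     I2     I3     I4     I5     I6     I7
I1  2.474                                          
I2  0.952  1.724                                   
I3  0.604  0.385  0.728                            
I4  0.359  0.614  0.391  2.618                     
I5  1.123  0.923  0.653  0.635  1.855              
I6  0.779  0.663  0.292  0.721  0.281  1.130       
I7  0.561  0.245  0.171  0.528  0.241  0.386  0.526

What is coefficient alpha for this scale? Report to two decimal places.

Σσᵢ² = 2.474 + 1.724 + 0.728 + 2.618 + 1.855 + 1.130 + 0.526 = 11.055
Σ_{i<j} σ_ij = 11.507
Var(T) = 11.055 + 2 × 11.507 = 34.069
α = (k/(k−1))·(1 − Σσᵢ²/Var(T)) = (7/6)·(1 − 11.055/34.069) = 0.79

α = 0.79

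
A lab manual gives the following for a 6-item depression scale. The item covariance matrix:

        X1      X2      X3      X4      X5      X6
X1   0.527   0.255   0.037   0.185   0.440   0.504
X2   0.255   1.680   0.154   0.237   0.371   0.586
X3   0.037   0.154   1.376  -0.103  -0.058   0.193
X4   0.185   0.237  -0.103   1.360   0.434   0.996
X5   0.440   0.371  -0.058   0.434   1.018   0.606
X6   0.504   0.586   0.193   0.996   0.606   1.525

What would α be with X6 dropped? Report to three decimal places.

Remaining items: X1, X2, X3, X4, X5 (k = 5).
Σσ²ᵢ = 0.527 + 1.680 + 1.376 + 1.360 + 1.018 = 5.961
σ²_T = 5.961 + 2 × 1.952 = 9.865
α (item deleted) = (5/4)·(1 − 5.961/9.865) = 0.495

α = 0.495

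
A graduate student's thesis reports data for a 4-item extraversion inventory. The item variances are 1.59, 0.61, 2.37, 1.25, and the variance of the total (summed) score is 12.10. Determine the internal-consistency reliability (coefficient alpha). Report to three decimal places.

ΣVar(i) = 1.59 + 0.61 + 2.37 + 1.25 = 5.82
α = (k/(k−1))·(1 − ΣVar(i)/Var(T)) = (4/3)·(1 − 5.82/12.10) = 0.692

α = 0.692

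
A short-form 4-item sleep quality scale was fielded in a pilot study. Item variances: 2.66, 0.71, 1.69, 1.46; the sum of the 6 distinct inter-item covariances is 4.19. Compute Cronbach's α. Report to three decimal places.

α = 0.750

Σσ²ᵢ = 2.66 + 0.71 + 1.69 + 1.46 = 6.52
Sum of distinct covariances = 4.19
Var(T) = Σσ²ᵢ + 2·Σcov = 6.52 + 2 × 4.19 = 14.90
α = (4/3)·(1 − 6.52/14.90) = 0.750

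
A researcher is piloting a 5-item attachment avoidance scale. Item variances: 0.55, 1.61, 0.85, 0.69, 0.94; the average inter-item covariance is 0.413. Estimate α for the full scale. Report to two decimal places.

α = 0.80

Σσ²ᵢ = 0.55 + 1.61 + 0.85 + 0.69 + 0.94 = 4.64
Sum of the 10 distinct covariances = 10 × 0.413 = 4.130
total variance = Σσ²ᵢ + 2·Σcov = 4.64 + 2 × 4.130 = 12.900
α = (5/4)·(1 − 4.64/12.900) = 0.80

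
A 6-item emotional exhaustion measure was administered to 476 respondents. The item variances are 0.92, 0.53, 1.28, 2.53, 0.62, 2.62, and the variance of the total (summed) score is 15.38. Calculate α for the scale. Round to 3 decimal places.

α = 0.537

ΣVar(i) = 0.92 + 0.53 + 1.28 + 2.53 + 0.62 + 2.62 = 8.50
α = (k/(k−1))·(1 − ΣVar(i)/σ²_total) = (6/5)·(1 − 8.50/15.38) = 0.537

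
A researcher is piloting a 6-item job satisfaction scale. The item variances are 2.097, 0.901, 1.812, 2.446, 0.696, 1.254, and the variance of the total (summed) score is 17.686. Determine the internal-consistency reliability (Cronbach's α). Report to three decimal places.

Cronbach's α = 0.575

Σσ²ᵢ = 2.097 + 0.901 + 1.812 + 2.446 + 0.696 + 1.254 = 9.206
α = (k/(k−1))·(1 − Σσ²ᵢ/Var(T)) = (6/5)·(1 − 9.206/17.686) = 0.575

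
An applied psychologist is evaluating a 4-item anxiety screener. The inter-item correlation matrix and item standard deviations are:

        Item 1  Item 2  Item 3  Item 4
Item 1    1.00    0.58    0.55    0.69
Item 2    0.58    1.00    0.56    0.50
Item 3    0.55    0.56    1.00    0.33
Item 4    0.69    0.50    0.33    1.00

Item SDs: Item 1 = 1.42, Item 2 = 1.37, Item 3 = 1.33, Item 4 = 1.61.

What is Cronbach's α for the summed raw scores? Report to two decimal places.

α = 0.82

Σσ²ᵢ = 1.42² + 1.37² + 1.33² + 1.61² = 8.2543
Covariances σ_ij = r_ij · s_i · s_j:
  σ(Item 1,Item 2) = 0.58 × 1.42 × 1.37 = 1.1283
  σ(Item 1,Item 3) = 0.55 × 1.42 × 1.33 = 1.0387
  σ(Item 1,Item 4) = 0.69 × 1.42 × 1.61 = 1.5775
  σ(Item 2,Item 3) = 0.56 × 1.37 × 1.33 = 1.0204
  σ(Item 2,Item 4) = 0.50 × 1.37 × 1.61 = 1.1029
  σ(Item 3,Item 4) = 0.33 × 1.33 × 1.61 = 0.7066
σ²_T = Σσ²ᵢ + 2·Σσ_ij = 8.2543 + 2 × 6.5744 = 21.4031
α = (4/3)·(1 − 8.2543/21.4031) = 0.82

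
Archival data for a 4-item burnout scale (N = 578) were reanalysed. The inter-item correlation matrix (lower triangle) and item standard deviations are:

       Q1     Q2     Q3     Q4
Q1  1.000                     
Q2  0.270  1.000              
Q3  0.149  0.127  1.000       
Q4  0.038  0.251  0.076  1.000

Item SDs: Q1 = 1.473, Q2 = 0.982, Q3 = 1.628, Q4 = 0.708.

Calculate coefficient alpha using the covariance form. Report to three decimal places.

α = 0.380

Σσ²ᵢ = 1.473² + 0.982² + 1.628² + 0.708² = 6.2857
Covariances σ_ij = r_ij · s_i · s_j:
  σ(Q1,Q2) = 0.270 × 1.473 × 0.982 = 0.3906
  σ(Q1,Q3) = 0.149 × 1.473 × 1.628 = 0.3573
  σ(Q1,Q4) = 0.038 × 1.473 × 0.708 = 0.0396
  σ(Q2,Q3) = 0.127 × 0.982 × 1.628 = 0.2030
  σ(Q2,Q4) = 0.251 × 0.982 × 0.708 = 0.1745
  σ(Q3,Q4) = 0.076 × 1.628 × 0.708 = 0.0876
σ²_T = Σσ²ᵢ + 2·Σσ_ij = 6.2857 + 2 × 1.2526 = 8.7909
α = (4/3)·(1 − 6.2857/8.7909) = 0.380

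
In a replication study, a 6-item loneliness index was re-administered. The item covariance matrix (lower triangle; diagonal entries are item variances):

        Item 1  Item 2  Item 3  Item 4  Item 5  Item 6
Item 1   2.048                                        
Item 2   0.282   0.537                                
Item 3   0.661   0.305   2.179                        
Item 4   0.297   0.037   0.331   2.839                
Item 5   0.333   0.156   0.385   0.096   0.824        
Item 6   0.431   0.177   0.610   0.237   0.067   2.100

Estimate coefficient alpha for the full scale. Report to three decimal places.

α = 0.547

Σσᵢ² = 2.048 + 0.537 + 2.179 + 2.839 + 0.824 + 2.100 = 10.527
Sum of off-diagonal covariances = 4.405
σ²_total = 10.527 + 2 × 4.405 = 19.337
α = (k/(k−1))·(1 − Σσᵢ²/σ²_total) = (6/5)·(1 − 10.527/19.337) = 0.547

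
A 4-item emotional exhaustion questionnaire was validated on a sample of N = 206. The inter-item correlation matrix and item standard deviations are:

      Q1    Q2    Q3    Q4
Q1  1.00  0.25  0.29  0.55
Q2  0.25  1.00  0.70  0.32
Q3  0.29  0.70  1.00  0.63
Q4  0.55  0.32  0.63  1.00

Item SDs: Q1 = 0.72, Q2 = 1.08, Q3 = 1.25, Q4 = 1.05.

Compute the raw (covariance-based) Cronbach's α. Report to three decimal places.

Σσ²ᵢ = 0.72² + 1.08² + 1.25² + 1.05² = 4.3498
Covariances σ_ij = r_ij · s_i · s_j:
  σ(Q1,Q2) = 0.25 × 0.72 × 1.08 = 0.1944
  σ(Q1,Q3) = 0.29 × 0.72 × 1.25 = 0.2610
  σ(Q1,Q4) = 0.55 × 0.72 × 1.05 = 0.4158
  σ(Q2,Q3) = 0.70 × 1.08 × 1.25 = 0.9450
  σ(Q2,Q4) = 0.32 × 1.08 × 1.05 = 0.3629
  σ(Q3,Q4) = 0.63 × 1.25 × 1.05 = 0.8269
σ²_T = Σσ²ᵢ + 2·Σσ_ij = 4.3498 + 2 × 3.0060 = 10.3618
α = (4/3)·(1 − 4.3498/10.3618) = 0.774

α = 0.774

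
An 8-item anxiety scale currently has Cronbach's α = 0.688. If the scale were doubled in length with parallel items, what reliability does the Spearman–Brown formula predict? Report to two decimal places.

Length factor m = 2
α' = m·α / (1 + (m−1)·α)
   = 2 × 0.688 / (1 + (2 − 1) × 0.688)
   = 1.3760 / 1.6880 = 0.82

predicted reliability = 0.82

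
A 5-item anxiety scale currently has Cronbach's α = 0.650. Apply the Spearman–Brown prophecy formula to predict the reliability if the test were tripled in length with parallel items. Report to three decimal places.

predicted reliability = 0.848

Length factor m = 3
α' = m·α / (1 + (m−1)·α)
   = 3 × 0.650 / (1 + (3 − 1) × 0.650)
   = 1.9500 / 2.3000 = 0.848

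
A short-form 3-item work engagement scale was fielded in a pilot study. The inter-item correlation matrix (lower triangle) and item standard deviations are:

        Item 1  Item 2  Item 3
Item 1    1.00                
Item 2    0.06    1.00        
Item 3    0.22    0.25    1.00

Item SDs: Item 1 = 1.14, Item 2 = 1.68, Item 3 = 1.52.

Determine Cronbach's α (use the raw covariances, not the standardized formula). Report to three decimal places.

α = 0.391

Σσ²ᵢ = 1.14² + 1.68² + 1.52² = 6.4324
Covariances σ_ij = r_ij · s_i · s_j:
  σ(Item 1,Item 2) = 0.06 × 1.14 × 1.68 = 0.1149
  σ(Item 1,Item 3) = 0.22 × 1.14 × 1.52 = 0.3812
  σ(Item 2,Item 3) = 0.25 × 1.68 × 1.52 = 0.6384
σ²_T = Σσ²ᵢ + 2·Σσ_ij = 6.4324 + 2 × 1.1345 = 8.7014
α = (3/2)·(1 − 6.4324/8.7014) = 0.391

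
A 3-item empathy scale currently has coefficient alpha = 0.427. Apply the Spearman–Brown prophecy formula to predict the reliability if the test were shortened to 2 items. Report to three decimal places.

predicted reliability = 0.332

Length factor m = 2/3 = 0.6667
α' = m·α / (1 − (1−m)·α)
   = 2/3 × 0.427 / (1 − (1 − 2/3) × 0.427)
   = 0.2847 / 0.8577 = 0.332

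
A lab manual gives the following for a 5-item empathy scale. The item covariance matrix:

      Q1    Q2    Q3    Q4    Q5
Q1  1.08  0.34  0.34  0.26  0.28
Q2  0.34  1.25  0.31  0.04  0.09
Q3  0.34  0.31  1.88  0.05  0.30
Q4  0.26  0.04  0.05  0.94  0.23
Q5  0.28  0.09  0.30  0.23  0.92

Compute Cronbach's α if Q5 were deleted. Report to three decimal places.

Remaining items: Q1, Q2, Q3, Q4 (k = 4).
sum of item variances = 1.08 + 1.25 + 1.88 + 0.94 = 5.15
Var(T) = 5.15 + 2 × 1.34 = 7.83
α (item deleted) = (4/3)·(1 − 5.15/7.83) = 0.456

α = 0.456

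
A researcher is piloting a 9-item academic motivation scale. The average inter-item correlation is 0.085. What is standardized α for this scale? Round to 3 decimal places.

α = 0.455

Standardized α = k·r̄ / (1 + (k−1)·r̄) = 9 × 0.085 / (1 + 8 × 0.085)
  = 0.7650 / 1.6800 = 0.455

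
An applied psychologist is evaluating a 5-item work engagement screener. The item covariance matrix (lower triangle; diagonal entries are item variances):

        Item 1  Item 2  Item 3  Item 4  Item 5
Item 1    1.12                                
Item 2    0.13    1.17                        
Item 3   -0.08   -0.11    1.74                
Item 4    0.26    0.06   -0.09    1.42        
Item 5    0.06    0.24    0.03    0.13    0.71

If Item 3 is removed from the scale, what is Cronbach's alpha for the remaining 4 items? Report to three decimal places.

Cronbach's alpha = 0.380

Remaining items: Item 1, Item 2, Item 4, Item 5 (k = 4).
Σσᵢ² = 1.12 + 1.17 + 1.42 + 0.71 = 4.42
Var(T) = 4.42 + 2 × 0.88 = 6.18
α (item deleted) = (4/3)·(1 − 4.42/6.18) = 0.380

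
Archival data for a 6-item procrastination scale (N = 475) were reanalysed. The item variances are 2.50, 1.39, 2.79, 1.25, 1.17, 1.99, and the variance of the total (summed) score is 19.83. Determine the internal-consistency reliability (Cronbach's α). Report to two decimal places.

sum of item variances = 2.50 + 1.39 + 2.79 + 1.25 + 1.17 + 1.99 = 11.09
α = (k/(k−1))·(1 − sum of item variances/Var(T)) = (6/5)·(1 − 11.09/19.83) = 0.53

α = 0.53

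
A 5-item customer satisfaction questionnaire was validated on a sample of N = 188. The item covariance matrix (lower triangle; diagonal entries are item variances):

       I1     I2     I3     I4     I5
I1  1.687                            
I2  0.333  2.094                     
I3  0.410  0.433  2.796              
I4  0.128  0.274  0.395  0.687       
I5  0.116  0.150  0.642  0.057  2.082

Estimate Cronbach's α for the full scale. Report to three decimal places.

Σσᵢ² = 1.687 + 2.094 + 2.796 + 0.687 + 2.082 = 9.346
Σ_{i<j} σ_ij = 2.938
total variance = 9.346 + 2 × 2.938 = 15.222
α = (k/(k−1))·(1 − Σσᵢ²/total variance) = (5/4)·(1 − 9.346/15.222) = 0.483

Cronbach's α = 0.483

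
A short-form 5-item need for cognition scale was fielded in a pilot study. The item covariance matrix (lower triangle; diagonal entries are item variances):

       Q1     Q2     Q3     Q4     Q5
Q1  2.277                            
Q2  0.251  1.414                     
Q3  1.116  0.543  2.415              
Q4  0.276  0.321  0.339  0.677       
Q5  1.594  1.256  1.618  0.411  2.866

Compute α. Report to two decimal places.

Σσ²ᵢ = 2.277 + 1.414 + 2.415 + 0.677 + 2.866 = 9.649
Sum of the distinct covariances = 7.725
σ²_T = 9.649 + 2 × 7.725 = 25.099
α = (k/(k−1))·(1 − Σσ²ᵢ/σ²_T) = (5/4)·(1 − 9.649/25.099) = 0.77

α = 0.77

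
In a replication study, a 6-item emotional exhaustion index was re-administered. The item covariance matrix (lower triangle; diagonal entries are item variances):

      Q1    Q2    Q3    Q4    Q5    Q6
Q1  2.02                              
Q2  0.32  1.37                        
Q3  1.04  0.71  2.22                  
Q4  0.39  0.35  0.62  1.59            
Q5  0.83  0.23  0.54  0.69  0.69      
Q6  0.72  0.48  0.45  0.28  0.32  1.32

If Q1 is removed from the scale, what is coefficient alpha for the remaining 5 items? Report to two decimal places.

Remaining items: Q2, Q3, Q4, Q5, Q6 (k = 5).
sum of item variances = 1.37 + 2.22 + 1.59 + 0.69 + 1.32 = 7.19
σ²_T = 7.19 + 2 × 4.67 = 16.53
α (item deleted) = (5/4)·(1 − 7.19/16.53) = 0.71

coefficient alpha = 0.71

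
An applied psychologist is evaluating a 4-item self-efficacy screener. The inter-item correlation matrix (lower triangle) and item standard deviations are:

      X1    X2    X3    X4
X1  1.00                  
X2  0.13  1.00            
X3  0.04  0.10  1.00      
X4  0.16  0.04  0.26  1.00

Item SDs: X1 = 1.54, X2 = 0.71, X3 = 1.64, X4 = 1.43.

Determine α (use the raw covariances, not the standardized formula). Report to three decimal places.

Σσ²ᵢ = 1.54² + 0.71² + 1.64² + 1.43² = 7.6102
Covariances σ_ij = r_ij · s_i · s_j:
  σ(X1,X2) = 0.13 × 1.54 × 0.71 = 0.1421
  σ(X1,X3) = 0.04 × 1.54 × 1.64 = 0.1010
  σ(X1,X4) = 0.16 × 1.54 × 1.43 = 0.3524
  σ(X2,X3) = 0.10 × 0.71 × 1.64 = 0.1164
  σ(X2,X4) = 0.04 × 0.71 × 1.43 = 0.0406
  σ(X3,X4) = 0.26 × 1.64 × 1.43 = 0.6098
σ²_T = Σσ²ᵢ + 2·Σσ_ij = 7.6102 + 2 × 1.3623 = 10.3348
α = (4/3)·(1 − 7.6102/10.3348) = 0.352

α = 0.352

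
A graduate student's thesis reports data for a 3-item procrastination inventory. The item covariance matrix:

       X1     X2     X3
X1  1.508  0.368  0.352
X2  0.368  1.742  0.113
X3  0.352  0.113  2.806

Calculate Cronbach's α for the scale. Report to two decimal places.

Σσ²ᵢ = 1.508 + 1.742 + 2.806 = 6.056
Sum of off-diagonal covariances = 0.833
σ²_total = 6.056 + 2 × 0.833 = 7.722
α = (k/(k−1))·(1 − Σσ²ᵢ/σ²_total) = (3/2)·(1 − 6.056/7.722) = 0.32

Cronbach's α = 0.32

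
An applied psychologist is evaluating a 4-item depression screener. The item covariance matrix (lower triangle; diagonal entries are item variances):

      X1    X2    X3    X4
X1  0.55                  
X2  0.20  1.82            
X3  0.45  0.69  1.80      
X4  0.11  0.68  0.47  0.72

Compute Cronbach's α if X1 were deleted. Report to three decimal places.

Cronbach's α = 0.688

Remaining items: X2, X3, X4 (k = 3).
Σσᵢ² = 1.82 + 1.80 + 0.72 = 4.34
Var(T) = 4.34 + 2 × 1.84 = 8.02
α (item deleted) = (3/2)·(1 − 4.34/8.02) = 0.688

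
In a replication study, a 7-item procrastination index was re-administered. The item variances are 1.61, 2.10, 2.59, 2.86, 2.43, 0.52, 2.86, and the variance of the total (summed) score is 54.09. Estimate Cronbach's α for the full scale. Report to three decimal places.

Cronbach's α = 0.844

Σσ²ᵢ = 1.61 + 2.10 + 2.59 + 2.86 + 2.43 + 0.52 + 2.86 = 14.97
α = (k/(k−1))·(1 − Σσ²ᵢ/total variance) = (7/6)·(1 − 14.97/54.09) = 0.844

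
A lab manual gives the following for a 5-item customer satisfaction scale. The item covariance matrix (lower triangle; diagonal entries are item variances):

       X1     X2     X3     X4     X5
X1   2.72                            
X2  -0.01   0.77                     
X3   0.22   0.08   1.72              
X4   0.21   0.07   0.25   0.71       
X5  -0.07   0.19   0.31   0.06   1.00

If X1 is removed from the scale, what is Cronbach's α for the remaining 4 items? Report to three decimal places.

Remaining items: X2, X3, X4, X5 (k = 4).
ΣVar(i) = 0.77 + 1.72 + 0.71 + 1.00 = 4.20
Var(T) = 4.20 + 2 × 0.96 = 6.12
α (item deleted) = (4/3)·(1 − 4.20/6.12) = 0.418

Cronbach's α = 0.418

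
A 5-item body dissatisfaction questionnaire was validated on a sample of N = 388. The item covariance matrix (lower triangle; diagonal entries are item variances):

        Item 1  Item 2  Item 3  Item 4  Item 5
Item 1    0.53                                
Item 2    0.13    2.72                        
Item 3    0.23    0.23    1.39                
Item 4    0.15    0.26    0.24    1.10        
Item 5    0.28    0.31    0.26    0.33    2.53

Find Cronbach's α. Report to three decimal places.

α = 0.461

Σσᵢ² = 0.53 + 2.72 + 1.39 + 1.10 + 2.53 = 8.27
Σ_{i<j} σ_ij = 2.42
σ²_total = 8.27 + 2 × 2.42 = 13.11
α = (k/(k−1))·(1 − Σσᵢ²/σ²_total) = (5/4)·(1 − 8.27/13.11) = 0.461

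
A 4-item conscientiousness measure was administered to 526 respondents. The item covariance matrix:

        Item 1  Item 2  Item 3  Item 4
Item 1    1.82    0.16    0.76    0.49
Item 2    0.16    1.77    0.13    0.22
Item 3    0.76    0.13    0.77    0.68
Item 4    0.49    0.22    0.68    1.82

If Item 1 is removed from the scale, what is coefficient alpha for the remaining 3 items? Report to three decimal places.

Remaining items: Item 2, Item 3, Item 4 (k = 3).
Σσᵢ² = 1.77 + 0.77 + 1.82 = 4.36
σ²_T = 4.36 + 2 × 1.03 = 6.42
α (item deleted) = (3/2)·(1 − 4.36/6.42) = 0.481

α = 0.481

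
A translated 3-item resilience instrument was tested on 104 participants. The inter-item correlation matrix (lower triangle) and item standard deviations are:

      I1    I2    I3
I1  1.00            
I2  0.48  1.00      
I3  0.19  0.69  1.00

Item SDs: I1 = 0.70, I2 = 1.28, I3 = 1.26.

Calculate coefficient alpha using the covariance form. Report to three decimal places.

coefficient alpha = 0.719

Σσ²ᵢ = 0.70² + 1.28² + 1.26² = 3.7160
Covariances σ_ij = r_ij · s_i · s_j:
  σ(I1,I2) = 0.48 × 0.70 × 1.28 = 0.4301
  σ(I1,I3) = 0.19 × 0.70 × 1.26 = 0.1676
  σ(I2,I3) = 0.69 × 1.28 × 1.26 = 1.1128
σ²_T = Σσ²ᵢ + 2·Σσ_ij = 3.7160 + 2 × 1.7105 = 7.1370
α = (3/2)·(1 − 3.7160/7.1370) = 0.719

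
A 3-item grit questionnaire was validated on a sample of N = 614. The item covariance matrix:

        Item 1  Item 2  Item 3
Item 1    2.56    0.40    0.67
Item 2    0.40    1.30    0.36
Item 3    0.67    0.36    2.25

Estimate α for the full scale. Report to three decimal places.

α = 0.478

ΣVar(i) = 2.56 + 1.30 + 2.25 = 6.11
Sum of off-diagonal covariances = 1.43
total variance = 6.11 + 2 × 1.43 = 8.97
α = (k/(k−1))·(1 − ΣVar(i)/total variance) = (3/2)·(1 − 6.11/8.97) = 0.478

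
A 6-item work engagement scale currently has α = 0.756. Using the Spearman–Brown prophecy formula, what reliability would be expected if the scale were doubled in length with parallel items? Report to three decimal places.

predicted reliability = 0.861

Length factor m = 2
α' = m·α / (1 + (m−1)·α)
   = 2 × 0.756 / (1 + (2 − 1) × 0.756)
   = 1.5120 / 1.7560 = 0.861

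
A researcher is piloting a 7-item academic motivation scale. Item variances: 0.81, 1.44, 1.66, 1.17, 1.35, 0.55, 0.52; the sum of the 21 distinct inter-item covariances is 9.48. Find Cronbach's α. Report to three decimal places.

Cronbach's α = 0.836

Σσ²ᵢ = 0.81 + 1.44 + 1.66 + 1.17 + 1.35 + 0.55 + 0.52 = 7.50
Sum of distinct covariances = 9.48
total variance = Σσ²ᵢ + 2·Σcov = 7.50 + 2 × 9.48 = 26.46
α = (7/6)·(1 − 7.50/26.46) = 0.836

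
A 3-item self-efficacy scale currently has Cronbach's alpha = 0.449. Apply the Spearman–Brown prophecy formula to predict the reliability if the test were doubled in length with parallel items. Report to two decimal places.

predicted reliability = 0.62

Length factor m = 2
α' = m·α / (1 + (m−1)·α)
   = 2 × 0.449 / (1 + (2 − 1) × 0.449)
   = 0.8980 / 1.4490 = 0.62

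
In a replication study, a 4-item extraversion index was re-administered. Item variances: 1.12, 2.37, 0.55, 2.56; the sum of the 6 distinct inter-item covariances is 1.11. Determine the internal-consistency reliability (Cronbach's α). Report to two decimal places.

Cronbach's α = 0.34

Σσᵢ² = 1.12 + 2.37 + 0.55 + 2.56 = 6.60
Sum of distinct covariances = 1.11
Var(T) = Σσᵢ² + 2·Σcov = 6.60 + 2 × 1.11 = 8.82
α = (4/3)·(1 − 6.60/8.82) = 0.34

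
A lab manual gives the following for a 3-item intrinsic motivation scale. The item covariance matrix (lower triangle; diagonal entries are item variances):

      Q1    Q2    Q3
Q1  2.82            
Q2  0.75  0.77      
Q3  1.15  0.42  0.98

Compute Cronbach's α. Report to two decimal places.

ΣVar(i) = 2.82 + 0.77 + 0.98 = 4.57
Σ_{i<j} σ_ij = 2.32
Var(T) = 4.57 + 2 × 2.32 = 9.21
α = (k/(k−1))·(1 − ΣVar(i)/Var(T)) = (3/2)·(1 − 4.57/9.21) = 0.76

Cronbach's α = 0.76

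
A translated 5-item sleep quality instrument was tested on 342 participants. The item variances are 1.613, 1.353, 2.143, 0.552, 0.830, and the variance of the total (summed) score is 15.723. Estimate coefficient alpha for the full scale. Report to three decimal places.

coefficient alpha = 0.734

Σσ²ᵢ = 1.613 + 1.353 + 2.143 + 0.552 + 0.830 = 6.491
α = (k/(k−1))·(1 − Σσ²ᵢ/total variance) = (5/4)·(1 − 6.491/15.723) = 0.734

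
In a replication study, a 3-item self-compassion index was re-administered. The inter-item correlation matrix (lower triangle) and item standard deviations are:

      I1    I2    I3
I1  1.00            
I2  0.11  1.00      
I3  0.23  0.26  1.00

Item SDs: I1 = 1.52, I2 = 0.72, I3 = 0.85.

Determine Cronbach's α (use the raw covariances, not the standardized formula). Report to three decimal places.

Cronbach's α = 0.368

Σσ²ᵢ = 1.52² + 0.72² + 0.85² = 3.5513
Covariances σ_ij = r_ij · s_i · s_j:
  σ(I1,I2) = 0.11 × 1.52 × 0.72 = 0.1204
  σ(I1,I3) = 0.23 × 1.52 × 0.85 = 0.2972
  σ(I2,I3) = 0.26 × 0.72 × 0.85 = 0.1591
σ²_T = Σσ²ᵢ + 2·Σσ_ij = 3.5513 + 2 × 0.5767 = 4.7047
α = (3/2)·(1 − 3.5513/4.7047) = 0.368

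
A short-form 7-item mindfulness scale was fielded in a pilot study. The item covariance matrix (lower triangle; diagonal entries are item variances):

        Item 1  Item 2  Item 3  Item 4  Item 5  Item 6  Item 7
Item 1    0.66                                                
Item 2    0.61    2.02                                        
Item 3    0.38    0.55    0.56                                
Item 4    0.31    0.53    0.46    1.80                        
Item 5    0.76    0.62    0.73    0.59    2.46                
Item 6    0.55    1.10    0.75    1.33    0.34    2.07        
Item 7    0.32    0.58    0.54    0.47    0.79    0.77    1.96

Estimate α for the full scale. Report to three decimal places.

ΣVar(i) = 0.66 + 2.02 + 0.56 + 1.80 + 2.46 + 2.07 + 1.96 = 11.53
Sum of the distinct covariances = 13.08
σ²_total = 11.53 + 2 × 13.08 = 37.69
α = (k/(k−1))·(1 − ΣVar(i)/σ²_total) = (7/6)·(1 − 11.53/37.69) = 0.810

α = 0.810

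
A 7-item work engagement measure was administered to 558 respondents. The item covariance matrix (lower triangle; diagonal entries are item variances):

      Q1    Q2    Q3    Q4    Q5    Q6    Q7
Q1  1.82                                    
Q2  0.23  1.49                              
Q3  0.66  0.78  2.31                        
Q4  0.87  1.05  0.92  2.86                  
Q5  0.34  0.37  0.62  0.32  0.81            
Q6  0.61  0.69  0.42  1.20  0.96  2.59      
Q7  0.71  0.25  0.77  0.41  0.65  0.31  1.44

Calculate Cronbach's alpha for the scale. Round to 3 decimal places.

Cronbach's alpha = 0.774

sum of item variances = 1.82 + 1.49 + 2.31 + 2.86 + 0.81 + 2.59 + 1.44 = 13.32
Sum of off-diagonal covariances = 13.14
σ²_total = 13.32 + 2 × 13.14 = 39.60
α = (k/(k−1))·(1 − sum of item variances/σ²_total) = (7/6)·(1 − 13.32/39.60) = 0.774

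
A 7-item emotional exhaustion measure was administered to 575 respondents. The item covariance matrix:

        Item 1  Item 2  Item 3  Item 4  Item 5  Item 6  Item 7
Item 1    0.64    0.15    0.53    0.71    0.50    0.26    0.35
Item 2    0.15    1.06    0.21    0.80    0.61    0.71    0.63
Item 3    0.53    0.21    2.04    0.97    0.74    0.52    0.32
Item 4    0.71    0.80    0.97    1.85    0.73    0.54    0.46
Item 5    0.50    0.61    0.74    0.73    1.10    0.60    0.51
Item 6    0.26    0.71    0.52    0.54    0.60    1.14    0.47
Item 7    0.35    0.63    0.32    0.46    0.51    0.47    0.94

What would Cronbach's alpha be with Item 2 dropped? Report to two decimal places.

Remaining items: Item 1, Item 3, Item 4, Item 5, Item 6, Item 7 (k = 6).
Σσᵢ² = 0.64 + 2.04 + 1.85 + 1.10 + 1.14 + 0.94 = 7.71
σ²_total = 7.71 + 2 × 8.21 = 24.13
α (item deleted) = (6/5)·(1 − 7.71/24.13) = 0.82

α = 0.82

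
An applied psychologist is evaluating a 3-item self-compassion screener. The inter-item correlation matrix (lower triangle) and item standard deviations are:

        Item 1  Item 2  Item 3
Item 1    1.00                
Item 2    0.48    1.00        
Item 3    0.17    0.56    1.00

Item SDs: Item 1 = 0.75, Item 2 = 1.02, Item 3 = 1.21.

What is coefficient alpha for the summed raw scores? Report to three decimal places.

Σσ²ᵢ = 0.75² + 1.02² + 1.21² = 3.0670
Covariances σ_ij = r_ij · s_i · s_j:
  σ(Item 1,Item 2) = 0.48 × 0.75 × 1.02 = 0.3672
  σ(Item 1,Item 3) = 0.17 × 0.75 × 1.21 = 0.1543
  σ(Item 2,Item 3) = 0.56 × 1.02 × 1.21 = 0.6912
σ²_T = Σσ²ᵢ + 2·Σσ_ij = 3.0670 + 2 × 1.2127 = 5.4924
α = (3/2)·(1 − 3.0670/5.4924) = 0.662

coefficient alpha = 0.662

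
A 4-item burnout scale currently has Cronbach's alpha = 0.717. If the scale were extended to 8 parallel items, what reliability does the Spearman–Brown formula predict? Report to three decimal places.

predicted reliability = 0.835

Length factor m = 8/4 = 2.0000
α' = m·α / (1 + (m−1)·α)
   = 8/4 × 0.717 / (1 + (8/4 − 1) × 0.717)
   = 1.4340 / 1.7170 = 0.835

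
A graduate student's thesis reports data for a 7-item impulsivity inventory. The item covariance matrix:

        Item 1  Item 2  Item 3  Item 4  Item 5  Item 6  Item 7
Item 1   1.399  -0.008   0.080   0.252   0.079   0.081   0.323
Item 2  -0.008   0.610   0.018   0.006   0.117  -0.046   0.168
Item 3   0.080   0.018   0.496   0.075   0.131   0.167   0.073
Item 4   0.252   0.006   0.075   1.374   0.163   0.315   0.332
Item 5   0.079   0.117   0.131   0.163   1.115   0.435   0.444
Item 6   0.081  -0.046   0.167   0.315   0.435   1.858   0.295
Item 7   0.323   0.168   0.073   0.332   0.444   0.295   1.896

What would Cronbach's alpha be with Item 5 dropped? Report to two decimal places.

Remaining items: Item 1, Item 2, Item 3, Item 4, Item 6, Item 7 (k = 6).
Σσᵢ² = 1.399 + 0.610 + 0.496 + 1.374 + 1.858 + 1.896 = 7.633
total variance = 7.633 + 2 × 2.131 = 11.895
α (item deleted) = (6/5)·(1 − 7.633/11.895) = 0.43

Cronbach's alpha = 0.43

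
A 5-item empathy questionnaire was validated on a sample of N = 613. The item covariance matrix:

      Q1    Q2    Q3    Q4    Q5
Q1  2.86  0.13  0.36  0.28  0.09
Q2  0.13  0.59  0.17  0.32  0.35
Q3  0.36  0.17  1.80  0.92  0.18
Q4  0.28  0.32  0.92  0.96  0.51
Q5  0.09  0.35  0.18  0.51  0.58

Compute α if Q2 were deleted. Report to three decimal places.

Remaining items: Q1, Q3, Q4, Q5 (k = 4).
Σσᵢ² = 2.86 + 1.80 + 0.96 + 0.58 = 6.20
total variance = 6.20 + 2 × 2.34 = 10.88
α (item deleted) = (4/3)·(1 − 6.20/10.88) = 0.574

α = 0.574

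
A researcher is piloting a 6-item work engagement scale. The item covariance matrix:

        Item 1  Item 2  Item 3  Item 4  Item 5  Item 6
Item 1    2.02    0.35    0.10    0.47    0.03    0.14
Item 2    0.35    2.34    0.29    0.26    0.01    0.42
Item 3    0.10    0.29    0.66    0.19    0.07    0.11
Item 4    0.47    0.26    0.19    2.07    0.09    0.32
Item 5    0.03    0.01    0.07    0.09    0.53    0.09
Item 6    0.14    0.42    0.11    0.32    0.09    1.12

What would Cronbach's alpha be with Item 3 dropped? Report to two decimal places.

Remaining items: Item 1, Item 2, Item 4, Item 5, Item 6 (k = 5).
Σσᵢ² = 2.02 + 2.34 + 2.07 + 0.53 + 1.12 = 8.08
total variance = 8.08 + 2 × 2.18 = 12.44
α (item deleted) = (5/4)·(1 − 8.08/12.44) = 0.44

α = 0.44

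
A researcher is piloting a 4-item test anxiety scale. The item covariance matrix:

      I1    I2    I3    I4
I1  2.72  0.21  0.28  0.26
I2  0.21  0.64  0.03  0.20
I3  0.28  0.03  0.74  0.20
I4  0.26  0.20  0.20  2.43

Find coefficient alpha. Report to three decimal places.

coefficient alpha = 0.354

sum of item variances = 2.72 + 0.64 + 0.74 + 2.43 = 6.53
Sum of off-diagonal covariances = 1.18
total variance = 6.53 + 2 × 1.18 = 8.89
α = (k/(k−1))·(1 − sum of item variances/total variance) = (4/3)·(1 − 6.53/8.89) = 0.354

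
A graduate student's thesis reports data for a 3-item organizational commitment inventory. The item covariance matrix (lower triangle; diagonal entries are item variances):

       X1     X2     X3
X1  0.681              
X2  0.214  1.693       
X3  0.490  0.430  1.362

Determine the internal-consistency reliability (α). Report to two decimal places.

Σσ²ᵢ = 0.681 + 1.693 + 1.362 = 3.736
Sum of the distinct covariances = 1.134
σ²_T = 3.736 + 2 × 1.134 = 6.004
α = (k/(k−1))·(1 − Σσ²ᵢ/σ²_T) = (3/2)·(1 − 3.736/6.004) = 0.57

α = 0.57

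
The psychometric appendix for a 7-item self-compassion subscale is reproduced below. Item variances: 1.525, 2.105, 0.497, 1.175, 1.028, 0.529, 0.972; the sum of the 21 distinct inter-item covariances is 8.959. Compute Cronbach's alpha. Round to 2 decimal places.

Cronbach's alpha = 0.81

ΣVar(i) = 1.525 + 2.105 + 0.497 + 1.175 + 1.028 + 0.529 + 0.972 = 7.831
Sum of distinct covariances = 8.959
total variance = ΣVar(i) + 2·Σcov = 7.831 + 2 × 8.959 = 25.749
α = (7/6)·(1 − 7.831/25.749) = 0.81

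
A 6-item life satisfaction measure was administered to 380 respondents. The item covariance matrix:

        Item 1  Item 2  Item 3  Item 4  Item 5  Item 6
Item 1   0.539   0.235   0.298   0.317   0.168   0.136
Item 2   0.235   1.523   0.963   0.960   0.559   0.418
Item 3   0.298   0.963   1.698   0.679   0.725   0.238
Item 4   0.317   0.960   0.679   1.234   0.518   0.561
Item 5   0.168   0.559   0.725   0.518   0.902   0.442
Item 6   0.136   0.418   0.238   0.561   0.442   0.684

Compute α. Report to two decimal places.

Σσᵢ² = 0.539 + 1.523 + 1.698 + 1.234 + 0.902 + 0.684 = 6.580
Sum of off-diagonal covariances = 7.217
Var(T) = 6.580 + 2 × 7.217 = 21.014
α = (k/(k−1))·(1 − Σσᵢ²/Var(T)) = (6/5)·(1 − 6.580/21.014) = 0.82

α = 0.82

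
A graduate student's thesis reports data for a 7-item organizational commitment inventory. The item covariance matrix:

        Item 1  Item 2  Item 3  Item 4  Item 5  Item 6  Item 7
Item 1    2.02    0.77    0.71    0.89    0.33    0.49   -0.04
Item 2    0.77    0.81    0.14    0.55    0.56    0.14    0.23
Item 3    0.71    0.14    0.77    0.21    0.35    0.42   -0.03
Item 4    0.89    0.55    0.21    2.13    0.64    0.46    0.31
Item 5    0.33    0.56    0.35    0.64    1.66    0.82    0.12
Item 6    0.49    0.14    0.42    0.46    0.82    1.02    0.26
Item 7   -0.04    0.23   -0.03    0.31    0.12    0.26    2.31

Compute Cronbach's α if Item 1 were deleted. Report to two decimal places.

Remaining items: Item 2, Item 3, Item 4, Item 5, Item 6, Item 7 (k = 6).
Σσ²ᵢ = 0.81 + 0.77 + 2.13 + 1.66 + 1.02 + 2.31 = 8.70
σ²_total = 8.70 + 2 × 5.18 = 19.06
α (item deleted) = (6/5)·(1 − 8.70/19.06) = 0.65

Cronbach's α = 0.65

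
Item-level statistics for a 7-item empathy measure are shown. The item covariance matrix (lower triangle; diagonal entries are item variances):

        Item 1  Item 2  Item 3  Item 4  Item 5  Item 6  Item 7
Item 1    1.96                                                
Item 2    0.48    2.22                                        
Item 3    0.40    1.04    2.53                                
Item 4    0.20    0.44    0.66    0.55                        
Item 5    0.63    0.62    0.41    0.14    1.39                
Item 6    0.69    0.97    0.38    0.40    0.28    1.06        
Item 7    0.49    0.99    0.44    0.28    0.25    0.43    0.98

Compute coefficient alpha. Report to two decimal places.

coefficient alpha = 0.78

sum of item variances = 1.96 + 2.22 + 2.53 + 0.55 + 1.39 + 1.06 + 0.98 = 10.69
Sum of off-diagonal covariances = 10.62
total variance = 10.69 + 2 × 10.62 = 31.93
α = (k/(k−1))·(1 − sum of item variances/total variance) = (7/6)·(1 − 10.69/31.93) = 0.78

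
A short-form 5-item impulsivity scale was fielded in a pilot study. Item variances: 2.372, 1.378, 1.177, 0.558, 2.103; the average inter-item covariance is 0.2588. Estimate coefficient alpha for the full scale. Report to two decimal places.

coefficient alpha = 0.51

sum of item variances = 2.372 + 1.378 + 1.177 + 0.558 + 2.103 = 7.588
Sum of the 10 distinct covariances = 10 × 0.2588 = 2.5880
total variance = sum of item variances + 2·Σcov = 7.588 + 2 × 2.5880 = 12.7640
α = (5/4)·(1 − 7.588/12.7640) = 0.51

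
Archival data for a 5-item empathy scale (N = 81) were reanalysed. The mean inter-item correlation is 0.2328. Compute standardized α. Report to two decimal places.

α = 0.60

Standardized α = k·r̄ / (1 + (k−1)·r̄) = 5 × 0.2328 / (1 + 4 × 0.2328)
  = 1.1640 / 1.9312 = 0.60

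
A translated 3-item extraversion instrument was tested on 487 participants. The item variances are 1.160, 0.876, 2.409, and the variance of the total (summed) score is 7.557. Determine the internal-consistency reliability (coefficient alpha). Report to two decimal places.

Σσᵢ² = 1.160 + 0.876 + 2.409 = 4.445
α = (k/(k−1))·(1 − Σσᵢ²/total variance) = (3/2)·(1 − 4.445/7.557) = 0.62

α = 0.62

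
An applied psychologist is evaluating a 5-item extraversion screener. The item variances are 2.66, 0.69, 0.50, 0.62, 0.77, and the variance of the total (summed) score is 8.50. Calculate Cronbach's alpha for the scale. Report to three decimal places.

α = 0.479

ΣVar(i) = 2.66 + 0.69 + 0.50 + 0.62 + 0.77 = 5.24
α = (k/(k−1))·(1 − ΣVar(i)/Var(T)) = (5/4)·(1 − 5.24/8.50) = 0.479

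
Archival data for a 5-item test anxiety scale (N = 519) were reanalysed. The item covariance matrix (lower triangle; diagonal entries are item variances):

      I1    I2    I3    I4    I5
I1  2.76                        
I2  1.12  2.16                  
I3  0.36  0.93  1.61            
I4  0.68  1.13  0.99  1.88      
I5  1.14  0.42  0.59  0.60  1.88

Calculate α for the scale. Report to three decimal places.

Σσᵢ² = 2.76 + 2.16 + 1.61 + 1.88 + 1.88 = 10.29
Σ_{i<j} σ_ij = 7.96
Var(T) = 10.29 + 2 × 7.96 = 26.21
α = (k/(k−1))·(1 − Σσᵢ²/Var(T)) = (5/4)·(1 − 10.29/26.21) = 0.759

α = 0.759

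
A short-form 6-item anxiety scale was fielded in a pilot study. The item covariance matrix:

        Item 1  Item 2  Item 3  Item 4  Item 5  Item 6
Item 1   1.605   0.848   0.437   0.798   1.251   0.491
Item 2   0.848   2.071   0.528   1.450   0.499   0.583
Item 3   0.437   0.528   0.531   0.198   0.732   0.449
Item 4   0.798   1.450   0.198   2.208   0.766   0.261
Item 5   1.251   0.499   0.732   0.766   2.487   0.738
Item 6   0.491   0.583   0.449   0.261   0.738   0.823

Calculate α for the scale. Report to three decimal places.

α = 0.808

sum of item variances = 1.605 + 2.071 + 0.531 + 2.208 + 2.487 + 0.823 = 9.725
Sum of the distinct covariances = 10.029
σ²_total = 9.725 + 2 × 10.029 = 29.783
α = (k/(k−1))·(1 − sum of item variances/σ²_total) = (6/5)·(1 − 9.725/29.783) = 0.808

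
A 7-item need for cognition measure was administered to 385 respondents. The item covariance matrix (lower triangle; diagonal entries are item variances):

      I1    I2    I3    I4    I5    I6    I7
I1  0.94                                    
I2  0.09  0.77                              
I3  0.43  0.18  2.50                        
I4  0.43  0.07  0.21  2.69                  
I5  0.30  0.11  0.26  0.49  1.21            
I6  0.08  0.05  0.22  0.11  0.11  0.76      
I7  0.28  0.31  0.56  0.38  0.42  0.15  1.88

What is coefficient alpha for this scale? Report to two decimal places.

α = 0.58

Σσᵢ² = 0.94 + 0.77 + 2.50 + 2.69 + 1.21 + 0.76 + 1.88 = 10.75
Sum of the distinct covariances = 5.24
Var(T) = 10.75 + 2 × 5.24 = 21.23
α = (k/(k−1))·(1 − Σσᵢ²/Var(T)) = (7/6)·(1 − 10.75/21.23) = 0.58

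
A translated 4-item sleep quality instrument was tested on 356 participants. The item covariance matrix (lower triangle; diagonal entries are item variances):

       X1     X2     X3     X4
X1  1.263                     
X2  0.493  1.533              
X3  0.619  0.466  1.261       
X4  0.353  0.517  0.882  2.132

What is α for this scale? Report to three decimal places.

α = 0.691

Σσ²ᵢ = 1.263 + 1.533 + 1.261 + 2.132 = 6.189
Σ_{i<j} σ_ij = 3.330
total variance = 6.189 + 2 × 3.330 = 12.849
α = (k/(k−1))·(1 − Σσ²ᵢ/total variance) = (4/3)·(1 − 6.189/12.849) = 0.691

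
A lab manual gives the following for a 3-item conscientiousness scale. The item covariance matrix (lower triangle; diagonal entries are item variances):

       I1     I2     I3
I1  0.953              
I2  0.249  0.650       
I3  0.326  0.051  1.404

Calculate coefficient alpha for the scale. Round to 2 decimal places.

Σσᵢ² = 0.953 + 0.650 + 1.404 = 3.007
Sum of the distinct covariances = 0.626
total variance = 3.007 + 2 × 0.626 = 4.259
α = (k/(k−1))·(1 − Σσᵢ²/total variance) = (3/2)·(1 − 3.007/4.259) = 0.44

coefficient alpha = 0.44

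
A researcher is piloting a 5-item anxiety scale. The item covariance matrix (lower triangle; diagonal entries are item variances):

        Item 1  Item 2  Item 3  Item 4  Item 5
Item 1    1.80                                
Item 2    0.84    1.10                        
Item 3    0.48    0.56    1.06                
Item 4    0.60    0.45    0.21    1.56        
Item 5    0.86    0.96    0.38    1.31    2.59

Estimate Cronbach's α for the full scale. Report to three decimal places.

ΣVar(i) = 1.80 + 1.10 + 1.06 + 1.56 + 2.59 = 8.11
Sum of the distinct covariances = 6.65
σ²_total = 8.11 + 2 × 6.65 = 21.41
α = (k/(k−1))·(1 − ΣVar(i)/σ²_total) = (5/4)·(1 − 8.11/21.41) = 0.777

Cronbach's α = 0.777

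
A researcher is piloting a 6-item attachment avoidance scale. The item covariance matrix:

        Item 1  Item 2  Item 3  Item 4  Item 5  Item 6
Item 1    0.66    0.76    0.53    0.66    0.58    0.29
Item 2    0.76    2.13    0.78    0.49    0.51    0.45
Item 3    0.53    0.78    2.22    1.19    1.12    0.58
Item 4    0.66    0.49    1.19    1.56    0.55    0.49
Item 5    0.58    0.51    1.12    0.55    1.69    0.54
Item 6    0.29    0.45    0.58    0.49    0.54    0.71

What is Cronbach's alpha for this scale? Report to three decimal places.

α = 0.816

Σσᵢ² = 0.66 + 2.13 + 2.22 + 1.56 + 1.69 + 0.71 = 8.97
Σ_{i<j} σ_ij = 9.52
Var(T) = 8.97 + 2 × 9.52 = 28.01
α = (k/(k−1))·(1 − Σσᵢ²/Var(T)) = (6/5)·(1 − 8.97/28.01) = 0.816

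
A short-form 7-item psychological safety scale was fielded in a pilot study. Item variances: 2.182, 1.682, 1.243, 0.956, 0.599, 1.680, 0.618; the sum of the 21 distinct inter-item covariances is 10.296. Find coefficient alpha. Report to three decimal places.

ΣVar(i) = 2.182 + 1.682 + 1.243 + 0.956 + 0.599 + 1.680 + 0.618 = 8.960
Sum of distinct covariances = 10.296
σ²_T = ΣVar(i) + 2·Σcov = 8.960 + 2 × 10.296 = 29.552
α = (7/6)·(1 − 8.960/29.552) = 0.813

α = 0.813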